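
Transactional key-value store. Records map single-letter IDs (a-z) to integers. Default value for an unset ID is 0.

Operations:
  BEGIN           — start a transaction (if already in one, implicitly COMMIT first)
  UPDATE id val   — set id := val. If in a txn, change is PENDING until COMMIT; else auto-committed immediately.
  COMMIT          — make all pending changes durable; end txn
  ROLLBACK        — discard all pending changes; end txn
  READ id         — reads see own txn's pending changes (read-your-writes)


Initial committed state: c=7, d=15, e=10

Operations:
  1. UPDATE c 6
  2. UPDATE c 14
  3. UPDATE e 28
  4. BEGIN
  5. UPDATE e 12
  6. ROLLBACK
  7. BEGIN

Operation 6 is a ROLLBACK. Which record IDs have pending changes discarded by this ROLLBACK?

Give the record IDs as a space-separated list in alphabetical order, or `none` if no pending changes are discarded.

Initial committed: {c=7, d=15, e=10}
Op 1: UPDATE c=6 (auto-commit; committed c=6)
Op 2: UPDATE c=14 (auto-commit; committed c=14)
Op 3: UPDATE e=28 (auto-commit; committed e=28)
Op 4: BEGIN: in_txn=True, pending={}
Op 5: UPDATE e=12 (pending; pending now {e=12})
Op 6: ROLLBACK: discarded pending ['e']; in_txn=False
Op 7: BEGIN: in_txn=True, pending={}
ROLLBACK at op 6 discards: ['e']

Answer: e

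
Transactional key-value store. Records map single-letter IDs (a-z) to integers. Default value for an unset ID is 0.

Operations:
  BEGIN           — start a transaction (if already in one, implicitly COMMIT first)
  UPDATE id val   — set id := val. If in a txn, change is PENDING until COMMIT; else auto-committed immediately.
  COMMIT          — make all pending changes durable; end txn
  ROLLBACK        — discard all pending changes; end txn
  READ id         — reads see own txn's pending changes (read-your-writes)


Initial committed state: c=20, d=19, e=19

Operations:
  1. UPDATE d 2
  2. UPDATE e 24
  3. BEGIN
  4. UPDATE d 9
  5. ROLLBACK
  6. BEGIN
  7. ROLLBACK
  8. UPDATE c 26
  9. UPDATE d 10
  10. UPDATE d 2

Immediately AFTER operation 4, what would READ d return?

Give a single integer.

Initial committed: {c=20, d=19, e=19}
Op 1: UPDATE d=2 (auto-commit; committed d=2)
Op 2: UPDATE e=24 (auto-commit; committed e=24)
Op 3: BEGIN: in_txn=True, pending={}
Op 4: UPDATE d=9 (pending; pending now {d=9})
After op 4: visible(d) = 9 (pending={d=9}, committed={c=20, d=2, e=24})

Answer: 9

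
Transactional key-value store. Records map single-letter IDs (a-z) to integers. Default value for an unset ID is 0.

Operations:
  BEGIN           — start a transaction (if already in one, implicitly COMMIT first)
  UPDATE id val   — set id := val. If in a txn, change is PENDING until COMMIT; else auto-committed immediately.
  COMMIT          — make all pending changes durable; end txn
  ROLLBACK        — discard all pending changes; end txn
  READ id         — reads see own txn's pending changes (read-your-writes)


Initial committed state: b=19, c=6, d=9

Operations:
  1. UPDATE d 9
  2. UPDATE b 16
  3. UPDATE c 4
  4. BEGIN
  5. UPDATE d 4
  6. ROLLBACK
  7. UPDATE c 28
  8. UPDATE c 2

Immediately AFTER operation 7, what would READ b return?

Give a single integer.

Initial committed: {b=19, c=6, d=9}
Op 1: UPDATE d=9 (auto-commit; committed d=9)
Op 2: UPDATE b=16 (auto-commit; committed b=16)
Op 3: UPDATE c=4 (auto-commit; committed c=4)
Op 4: BEGIN: in_txn=True, pending={}
Op 5: UPDATE d=4 (pending; pending now {d=4})
Op 6: ROLLBACK: discarded pending ['d']; in_txn=False
Op 7: UPDATE c=28 (auto-commit; committed c=28)
After op 7: visible(b) = 16 (pending={}, committed={b=16, c=28, d=9})

Answer: 16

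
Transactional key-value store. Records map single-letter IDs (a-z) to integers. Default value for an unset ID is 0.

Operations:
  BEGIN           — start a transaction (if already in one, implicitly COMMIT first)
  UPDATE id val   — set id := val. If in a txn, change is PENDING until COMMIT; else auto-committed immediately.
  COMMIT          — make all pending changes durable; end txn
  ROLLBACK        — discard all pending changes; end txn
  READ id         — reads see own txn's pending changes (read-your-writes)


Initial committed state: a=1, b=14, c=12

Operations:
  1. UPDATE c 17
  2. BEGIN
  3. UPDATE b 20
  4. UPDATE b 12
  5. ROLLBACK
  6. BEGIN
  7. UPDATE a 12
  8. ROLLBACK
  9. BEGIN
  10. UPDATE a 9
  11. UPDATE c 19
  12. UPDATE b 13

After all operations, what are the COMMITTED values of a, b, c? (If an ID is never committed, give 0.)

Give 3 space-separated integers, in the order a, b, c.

Answer: 1 14 17

Derivation:
Initial committed: {a=1, b=14, c=12}
Op 1: UPDATE c=17 (auto-commit; committed c=17)
Op 2: BEGIN: in_txn=True, pending={}
Op 3: UPDATE b=20 (pending; pending now {b=20})
Op 4: UPDATE b=12 (pending; pending now {b=12})
Op 5: ROLLBACK: discarded pending ['b']; in_txn=False
Op 6: BEGIN: in_txn=True, pending={}
Op 7: UPDATE a=12 (pending; pending now {a=12})
Op 8: ROLLBACK: discarded pending ['a']; in_txn=False
Op 9: BEGIN: in_txn=True, pending={}
Op 10: UPDATE a=9 (pending; pending now {a=9})
Op 11: UPDATE c=19 (pending; pending now {a=9, c=19})
Op 12: UPDATE b=13 (pending; pending now {a=9, b=13, c=19})
Final committed: {a=1, b=14, c=17}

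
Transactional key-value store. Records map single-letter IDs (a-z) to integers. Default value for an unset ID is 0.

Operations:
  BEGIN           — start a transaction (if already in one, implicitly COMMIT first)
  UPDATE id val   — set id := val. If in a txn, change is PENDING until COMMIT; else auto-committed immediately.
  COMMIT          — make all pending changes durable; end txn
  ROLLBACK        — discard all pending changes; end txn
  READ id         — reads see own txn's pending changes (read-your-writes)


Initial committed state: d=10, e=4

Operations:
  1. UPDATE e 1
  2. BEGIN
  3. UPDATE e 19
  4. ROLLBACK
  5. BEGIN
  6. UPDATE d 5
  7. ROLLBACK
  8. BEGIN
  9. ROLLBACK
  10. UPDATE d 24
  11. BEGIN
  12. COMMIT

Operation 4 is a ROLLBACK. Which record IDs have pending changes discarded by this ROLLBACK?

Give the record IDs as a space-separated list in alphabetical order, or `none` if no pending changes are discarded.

Initial committed: {d=10, e=4}
Op 1: UPDATE e=1 (auto-commit; committed e=1)
Op 2: BEGIN: in_txn=True, pending={}
Op 3: UPDATE e=19 (pending; pending now {e=19})
Op 4: ROLLBACK: discarded pending ['e']; in_txn=False
Op 5: BEGIN: in_txn=True, pending={}
Op 6: UPDATE d=5 (pending; pending now {d=5})
Op 7: ROLLBACK: discarded pending ['d']; in_txn=False
Op 8: BEGIN: in_txn=True, pending={}
Op 9: ROLLBACK: discarded pending []; in_txn=False
Op 10: UPDATE d=24 (auto-commit; committed d=24)
Op 11: BEGIN: in_txn=True, pending={}
Op 12: COMMIT: merged [] into committed; committed now {d=24, e=1}
ROLLBACK at op 4 discards: ['e']

Answer: e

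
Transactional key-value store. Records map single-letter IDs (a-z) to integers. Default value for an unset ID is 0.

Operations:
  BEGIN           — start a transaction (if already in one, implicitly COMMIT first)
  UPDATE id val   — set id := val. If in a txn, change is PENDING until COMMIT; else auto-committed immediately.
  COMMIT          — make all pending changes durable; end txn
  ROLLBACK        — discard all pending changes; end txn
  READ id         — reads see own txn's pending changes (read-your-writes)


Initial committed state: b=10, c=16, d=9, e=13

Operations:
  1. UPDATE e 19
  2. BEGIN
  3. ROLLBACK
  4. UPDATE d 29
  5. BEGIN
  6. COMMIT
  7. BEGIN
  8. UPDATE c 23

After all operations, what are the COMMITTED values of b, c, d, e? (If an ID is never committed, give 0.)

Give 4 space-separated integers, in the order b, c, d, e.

Answer: 10 16 29 19

Derivation:
Initial committed: {b=10, c=16, d=9, e=13}
Op 1: UPDATE e=19 (auto-commit; committed e=19)
Op 2: BEGIN: in_txn=True, pending={}
Op 3: ROLLBACK: discarded pending []; in_txn=False
Op 4: UPDATE d=29 (auto-commit; committed d=29)
Op 5: BEGIN: in_txn=True, pending={}
Op 6: COMMIT: merged [] into committed; committed now {b=10, c=16, d=29, e=19}
Op 7: BEGIN: in_txn=True, pending={}
Op 8: UPDATE c=23 (pending; pending now {c=23})
Final committed: {b=10, c=16, d=29, e=19}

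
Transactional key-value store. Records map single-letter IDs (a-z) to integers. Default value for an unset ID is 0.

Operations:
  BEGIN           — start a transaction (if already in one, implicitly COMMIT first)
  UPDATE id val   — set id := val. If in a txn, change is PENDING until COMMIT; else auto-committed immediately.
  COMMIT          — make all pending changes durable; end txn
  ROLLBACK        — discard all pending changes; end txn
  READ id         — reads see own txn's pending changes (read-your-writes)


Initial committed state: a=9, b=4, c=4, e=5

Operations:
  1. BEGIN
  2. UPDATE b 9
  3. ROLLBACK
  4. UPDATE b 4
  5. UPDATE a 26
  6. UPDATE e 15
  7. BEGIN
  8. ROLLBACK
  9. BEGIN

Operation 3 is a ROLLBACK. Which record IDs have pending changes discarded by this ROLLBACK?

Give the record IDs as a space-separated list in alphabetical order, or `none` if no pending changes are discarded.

Answer: b

Derivation:
Initial committed: {a=9, b=4, c=4, e=5}
Op 1: BEGIN: in_txn=True, pending={}
Op 2: UPDATE b=9 (pending; pending now {b=9})
Op 3: ROLLBACK: discarded pending ['b']; in_txn=False
Op 4: UPDATE b=4 (auto-commit; committed b=4)
Op 5: UPDATE a=26 (auto-commit; committed a=26)
Op 6: UPDATE e=15 (auto-commit; committed e=15)
Op 7: BEGIN: in_txn=True, pending={}
Op 8: ROLLBACK: discarded pending []; in_txn=False
Op 9: BEGIN: in_txn=True, pending={}
ROLLBACK at op 3 discards: ['b']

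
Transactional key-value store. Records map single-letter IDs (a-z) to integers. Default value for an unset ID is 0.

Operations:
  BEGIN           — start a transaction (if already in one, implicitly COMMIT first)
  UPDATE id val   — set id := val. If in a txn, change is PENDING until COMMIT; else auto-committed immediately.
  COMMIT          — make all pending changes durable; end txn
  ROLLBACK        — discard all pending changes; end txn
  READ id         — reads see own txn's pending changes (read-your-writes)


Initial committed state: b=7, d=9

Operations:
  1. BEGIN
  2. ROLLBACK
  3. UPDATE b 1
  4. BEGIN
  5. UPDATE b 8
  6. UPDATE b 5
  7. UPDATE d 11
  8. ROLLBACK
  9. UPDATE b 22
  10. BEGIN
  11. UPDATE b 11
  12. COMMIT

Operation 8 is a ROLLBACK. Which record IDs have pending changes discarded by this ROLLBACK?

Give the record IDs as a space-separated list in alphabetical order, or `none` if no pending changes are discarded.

Initial committed: {b=7, d=9}
Op 1: BEGIN: in_txn=True, pending={}
Op 2: ROLLBACK: discarded pending []; in_txn=False
Op 3: UPDATE b=1 (auto-commit; committed b=1)
Op 4: BEGIN: in_txn=True, pending={}
Op 5: UPDATE b=8 (pending; pending now {b=8})
Op 6: UPDATE b=5 (pending; pending now {b=5})
Op 7: UPDATE d=11 (pending; pending now {b=5, d=11})
Op 8: ROLLBACK: discarded pending ['b', 'd']; in_txn=False
Op 9: UPDATE b=22 (auto-commit; committed b=22)
Op 10: BEGIN: in_txn=True, pending={}
Op 11: UPDATE b=11 (pending; pending now {b=11})
Op 12: COMMIT: merged ['b'] into committed; committed now {b=11, d=9}
ROLLBACK at op 8 discards: ['b', 'd']

Answer: b d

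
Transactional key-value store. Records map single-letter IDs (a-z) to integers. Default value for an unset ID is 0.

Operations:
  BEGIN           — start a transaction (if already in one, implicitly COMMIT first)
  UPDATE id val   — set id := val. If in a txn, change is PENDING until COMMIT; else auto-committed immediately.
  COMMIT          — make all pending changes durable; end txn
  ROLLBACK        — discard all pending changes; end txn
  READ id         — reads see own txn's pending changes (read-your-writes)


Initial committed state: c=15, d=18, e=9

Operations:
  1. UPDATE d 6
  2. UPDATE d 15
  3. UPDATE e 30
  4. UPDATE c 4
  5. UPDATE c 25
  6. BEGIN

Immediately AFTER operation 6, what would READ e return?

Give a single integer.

Answer: 30

Derivation:
Initial committed: {c=15, d=18, e=9}
Op 1: UPDATE d=6 (auto-commit; committed d=6)
Op 2: UPDATE d=15 (auto-commit; committed d=15)
Op 3: UPDATE e=30 (auto-commit; committed e=30)
Op 4: UPDATE c=4 (auto-commit; committed c=4)
Op 5: UPDATE c=25 (auto-commit; committed c=25)
Op 6: BEGIN: in_txn=True, pending={}
After op 6: visible(e) = 30 (pending={}, committed={c=25, d=15, e=30})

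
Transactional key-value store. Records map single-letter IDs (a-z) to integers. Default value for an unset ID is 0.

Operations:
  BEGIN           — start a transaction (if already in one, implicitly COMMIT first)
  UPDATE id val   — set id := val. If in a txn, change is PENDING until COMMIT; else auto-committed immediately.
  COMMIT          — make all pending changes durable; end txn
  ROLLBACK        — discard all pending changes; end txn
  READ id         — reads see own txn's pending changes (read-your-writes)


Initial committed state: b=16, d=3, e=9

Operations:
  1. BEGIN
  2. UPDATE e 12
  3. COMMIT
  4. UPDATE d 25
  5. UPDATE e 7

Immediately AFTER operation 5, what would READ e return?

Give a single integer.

Answer: 7

Derivation:
Initial committed: {b=16, d=3, e=9}
Op 1: BEGIN: in_txn=True, pending={}
Op 2: UPDATE e=12 (pending; pending now {e=12})
Op 3: COMMIT: merged ['e'] into committed; committed now {b=16, d=3, e=12}
Op 4: UPDATE d=25 (auto-commit; committed d=25)
Op 5: UPDATE e=7 (auto-commit; committed e=7)
After op 5: visible(e) = 7 (pending={}, committed={b=16, d=25, e=7})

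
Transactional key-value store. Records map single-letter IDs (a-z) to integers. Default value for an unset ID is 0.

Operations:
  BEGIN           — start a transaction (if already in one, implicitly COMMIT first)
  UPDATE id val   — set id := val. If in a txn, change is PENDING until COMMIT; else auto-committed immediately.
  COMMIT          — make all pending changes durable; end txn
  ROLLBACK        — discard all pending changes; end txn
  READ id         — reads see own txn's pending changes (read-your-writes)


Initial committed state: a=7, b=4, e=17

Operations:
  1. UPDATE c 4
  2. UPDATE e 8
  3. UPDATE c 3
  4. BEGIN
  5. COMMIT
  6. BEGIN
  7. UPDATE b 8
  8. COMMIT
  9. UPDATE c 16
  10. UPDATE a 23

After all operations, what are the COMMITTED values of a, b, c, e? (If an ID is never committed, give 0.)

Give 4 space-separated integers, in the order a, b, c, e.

Answer: 23 8 16 8

Derivation:
Initial committed: {a=7, b=4, e=17}
Op 1: UPDATE c=4 (auto-commit; committed c=4)
Op 2: UPDATE e=8 (auto-commit; committed e=8)
Op 3: UPDATE c=3 (auto-commit; committed c=3)
Op 4: BEGIN: in_txn=True, pending={}
Op 5: COMMIT: merged [] into committed; committed now {a=7, b=4, c=3, e=8}
Op 6: BEGIN: in_txn=True, pending={}
Op 7: UPDATE b=8 (pending; pending now {b=8})
Op 8: COMMIT: merged ['b'] into committed; committed now {a=7, b=8, c=3, e=8}
Op 9: UPDATE c=16 (auto-commit; committed c=16)
Op 10: UPDATE a=23 (auto-commit; committed a=23)
Final committed: {a=23, b=8, c=16, e=8}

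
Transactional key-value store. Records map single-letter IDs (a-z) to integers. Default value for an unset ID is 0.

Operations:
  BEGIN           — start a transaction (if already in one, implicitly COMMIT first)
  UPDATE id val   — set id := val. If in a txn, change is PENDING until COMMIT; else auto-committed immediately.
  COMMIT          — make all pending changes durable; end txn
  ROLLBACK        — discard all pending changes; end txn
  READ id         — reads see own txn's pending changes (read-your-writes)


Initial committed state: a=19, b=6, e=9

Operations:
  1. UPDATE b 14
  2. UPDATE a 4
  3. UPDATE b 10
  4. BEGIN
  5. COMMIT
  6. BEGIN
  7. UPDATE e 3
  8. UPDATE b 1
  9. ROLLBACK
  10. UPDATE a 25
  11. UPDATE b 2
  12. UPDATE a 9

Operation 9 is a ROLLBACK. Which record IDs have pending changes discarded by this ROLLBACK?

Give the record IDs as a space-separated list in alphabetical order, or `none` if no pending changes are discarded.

Initial committed: {a=19, b=6, e=9}
Op 1: UPDATE b=14 (auto-commit; committed b=14)
Op 2: UPDATE a=4 (auto-commit; committed a=4)
Op 3: UPDATE b=10 (auto-commit; committed b=10)
Op 4: BEGIN: in_txn=True, pending={}
Op 5: COMMIT: merged [] into committed; committed now {a=4, b=10, e=9}
Op 6: BEGIN: in_txn=True, pending={}
Op 7: UPDATE e=3 (pending; pending now {e=3})
Op 8: UPDATE b=1 (pending; pending now {b=1, e=3})
Op 9: ROLLBACK: discarded pending ['b', 'e']; in_txn=False
Op 10: UPDATE a=25 (auto-commit; committed a=25)
Op 11: UPDATE b=2 (auto-commit; committed b=2)
Op 12: UPDATE a=9 (auto-commit; committed a=9)
ROLLBACK at op 9 discards: ['b', 'e']

Answer: b e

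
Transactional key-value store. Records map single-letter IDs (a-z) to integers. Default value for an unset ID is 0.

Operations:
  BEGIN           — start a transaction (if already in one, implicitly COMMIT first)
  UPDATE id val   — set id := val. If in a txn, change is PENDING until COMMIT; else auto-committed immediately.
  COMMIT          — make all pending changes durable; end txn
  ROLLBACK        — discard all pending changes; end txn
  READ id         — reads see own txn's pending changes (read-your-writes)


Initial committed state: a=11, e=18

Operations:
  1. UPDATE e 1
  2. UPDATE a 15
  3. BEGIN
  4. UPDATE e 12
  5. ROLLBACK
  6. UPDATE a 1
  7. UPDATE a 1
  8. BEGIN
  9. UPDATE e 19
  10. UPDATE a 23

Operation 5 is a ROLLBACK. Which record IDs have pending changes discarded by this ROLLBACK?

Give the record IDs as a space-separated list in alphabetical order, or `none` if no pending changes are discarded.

Initial committed: {a=11, e=18}
Op 1: UPDATE e=1 (auto-commit; committed e=1)
Op 2: UPDATE a=15 (auto-commit; committed a=15)
Op 3: BEGIN: in_txn=True, pending={}
Op 4: UPDATE e=12 (pending; pending now {e=12})
Op 5: ROLLBACK: discarded pending ['e']; in_txn=False
Op 6: UPDATE a=1 (auto-commit; committed a=1)
Op 7: UPDATE a=1 (auto-commit; committed a=1)
Op 8: BEGIN: in_txn=True, pending={}
Op 9: UPDATE e=19 (pending; pending now {e=19})
Op 10: UPDATE a=23 (pending; pending now {a=23, e=19})
ROLLBACK at op 5 discards: ['e']

Answer: e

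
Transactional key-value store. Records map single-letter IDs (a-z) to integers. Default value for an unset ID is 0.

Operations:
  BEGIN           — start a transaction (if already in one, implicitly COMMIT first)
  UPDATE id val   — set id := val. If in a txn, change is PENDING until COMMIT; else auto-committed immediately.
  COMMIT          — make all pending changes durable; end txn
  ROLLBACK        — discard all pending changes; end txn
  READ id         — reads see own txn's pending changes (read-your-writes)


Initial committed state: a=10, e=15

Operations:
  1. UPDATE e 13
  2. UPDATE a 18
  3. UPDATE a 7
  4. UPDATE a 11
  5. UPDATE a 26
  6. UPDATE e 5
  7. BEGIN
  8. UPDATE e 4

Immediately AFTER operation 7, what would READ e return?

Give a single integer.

Answer: 5

Derivation:
Initial committed: {a=10, e=15}
Op 1: UPDATE e=13 (auto-commit; committed e=13)
Op 2: UPDATE a=18 (auto-commit; committed a=18)
Op 3: UPDATE a=7 (auto-commit; committed a=7)
Op 4: UPDATE a=11 (auto-commit; committed a=11)
Op 5: UPDATE a=26 (auto-commit; committed a=26)
Op 6: UPDATE e=5 (auto-commit; committed e=5)
Op 7: BEGIN: in_txn=True, pending={}
After op 7: visible(e) = 5 (pending={}, committed={a=26, e=5})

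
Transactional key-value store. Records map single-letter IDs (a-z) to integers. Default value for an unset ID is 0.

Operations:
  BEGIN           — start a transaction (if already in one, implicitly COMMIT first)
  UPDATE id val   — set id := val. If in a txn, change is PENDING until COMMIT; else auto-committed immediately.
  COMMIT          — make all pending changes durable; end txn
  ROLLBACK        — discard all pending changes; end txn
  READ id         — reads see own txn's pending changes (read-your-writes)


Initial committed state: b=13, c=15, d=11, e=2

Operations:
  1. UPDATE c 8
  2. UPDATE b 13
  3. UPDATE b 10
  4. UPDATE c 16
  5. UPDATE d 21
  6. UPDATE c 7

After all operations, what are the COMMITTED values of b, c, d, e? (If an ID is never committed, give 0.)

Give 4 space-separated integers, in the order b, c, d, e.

Initial committed: {b=13, c=15, d=11, e=2}
Op 1: UPDATE c=8 (auto-commit; committed c=8)
Op 2: UPDATE b=13 (auto-commit; committed b=13)
Op 3: UPDATE b=10 (auto-commit; committed b=10)
Op 4: UPDATE c=16 (auto-commit; committed c=16)
Op 5: UPDATE d=21 (auto-commit; committed d=21)
Op 6: UPDATE c=7 (auto-commit; committed c=7)
Final committed: {b=10, c=7, d=21, e=2}

Answer: 10 7 21 2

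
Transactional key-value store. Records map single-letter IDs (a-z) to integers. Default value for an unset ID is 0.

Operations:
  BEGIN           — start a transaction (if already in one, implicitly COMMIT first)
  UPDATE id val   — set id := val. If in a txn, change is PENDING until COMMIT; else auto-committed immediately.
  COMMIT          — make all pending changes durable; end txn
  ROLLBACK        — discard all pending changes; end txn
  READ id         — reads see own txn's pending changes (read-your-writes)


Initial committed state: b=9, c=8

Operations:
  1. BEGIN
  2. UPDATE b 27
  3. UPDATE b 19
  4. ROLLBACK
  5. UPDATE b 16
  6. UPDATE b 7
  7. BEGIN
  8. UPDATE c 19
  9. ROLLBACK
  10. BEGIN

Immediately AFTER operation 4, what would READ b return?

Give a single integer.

Initial committed: {b=9, c=8}
Op 1: BEGIN: in_txn=True, pending={}
Op 2: UPDATE b=27 (pending; pending now {b=27})
Op 3: UPDATE b=19 (pending; pending now {b=19})
Op 4: ROLLBACK: discarded pending ['b']; in_txn=False
After op 4: visible(b) = 9 (pending={}, committed={b=9, c=8})

Answer: 9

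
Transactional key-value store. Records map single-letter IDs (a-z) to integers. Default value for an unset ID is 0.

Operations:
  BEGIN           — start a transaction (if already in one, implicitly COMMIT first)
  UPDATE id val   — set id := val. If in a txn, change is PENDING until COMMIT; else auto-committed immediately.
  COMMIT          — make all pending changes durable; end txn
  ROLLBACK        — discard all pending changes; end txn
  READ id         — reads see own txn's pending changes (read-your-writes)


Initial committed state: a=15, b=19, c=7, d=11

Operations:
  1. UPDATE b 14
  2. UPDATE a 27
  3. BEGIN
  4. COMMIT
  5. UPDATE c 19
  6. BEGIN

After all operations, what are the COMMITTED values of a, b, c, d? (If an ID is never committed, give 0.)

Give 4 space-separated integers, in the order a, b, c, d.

Initial committed: {a=15, b=19, c=7, d=11}
Op 1: UPDATE b=14 (auto-commit; committed b=14)
Op 2: UPDATE a=27 (auto-commit; committed a=27)
Op 3: BEGIN: in_txn=True, pending={}
Op 4: COMMIT: merged [] into committed; committed now {a=27, b=14, c=7, d=11}
Op 5: UPDATE c=19 (auto-commit; committed c=19)
Op 6: BEGIN: in_txn=True, pending={}
Final committed: {a=27, b=14, c=19, d=11}

Answer: 27 14 19 11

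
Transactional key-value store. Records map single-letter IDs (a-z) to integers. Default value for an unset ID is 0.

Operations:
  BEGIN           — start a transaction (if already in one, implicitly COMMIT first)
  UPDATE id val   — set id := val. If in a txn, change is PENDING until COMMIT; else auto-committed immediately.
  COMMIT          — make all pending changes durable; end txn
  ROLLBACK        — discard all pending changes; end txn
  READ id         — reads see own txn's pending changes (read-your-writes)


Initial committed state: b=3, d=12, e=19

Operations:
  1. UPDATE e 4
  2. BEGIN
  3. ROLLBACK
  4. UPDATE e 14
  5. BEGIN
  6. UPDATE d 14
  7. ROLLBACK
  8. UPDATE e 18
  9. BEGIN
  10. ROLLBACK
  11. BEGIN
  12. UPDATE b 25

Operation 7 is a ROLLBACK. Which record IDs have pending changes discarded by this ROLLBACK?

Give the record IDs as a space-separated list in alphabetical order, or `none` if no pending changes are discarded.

Initial committed: {b=3, d=12, e=19}
Op 1: UPDATE e=4 (auto-commit; committed e=4)
Op 2: BEGIN: in_txn=True, pending={}
Op 3: ROLLBACK: discarded pending []; in_txn=False
Op 4: UPDATE e=14 (auto-commit; committed e=14)
Op 5: BEGIN: in_txn=True, pending={}
Op 6: UPDATE d=14 (pending; pending now {d=14})
Op 7: ROLLBACK: discarded pending ['d']; in_txn=False
Op 8: UPDATE e=18 (auto-commit; committed e=18)
Op 9: BEGIN: in_txn=True, pending={}
Op 10: ROLLBACK: discarded pending []; in_txn=False
Op 11: BEGIN: in_txn=True, pending={}
Op 12: UPDATE b=25 (pending; pending now {b=25})
ROLLBACK at op 7 discards: ['d']

Answer: d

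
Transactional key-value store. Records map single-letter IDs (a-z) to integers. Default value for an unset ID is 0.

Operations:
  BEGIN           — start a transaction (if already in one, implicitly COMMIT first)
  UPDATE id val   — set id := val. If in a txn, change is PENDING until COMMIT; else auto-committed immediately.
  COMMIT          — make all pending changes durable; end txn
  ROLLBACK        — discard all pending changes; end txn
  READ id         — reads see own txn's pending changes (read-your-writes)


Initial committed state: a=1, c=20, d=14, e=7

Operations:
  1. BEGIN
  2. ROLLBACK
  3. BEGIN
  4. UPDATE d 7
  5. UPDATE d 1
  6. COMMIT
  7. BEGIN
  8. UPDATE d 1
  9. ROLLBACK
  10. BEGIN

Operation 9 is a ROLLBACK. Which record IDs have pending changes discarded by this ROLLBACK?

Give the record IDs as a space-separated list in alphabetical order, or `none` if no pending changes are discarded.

Answer: d

Derivation:
Initial committed: {a=1, c=20, d=14, e=7}
Op 1: BEGIN: in_txn=True, pending={}
Op 2: ROLLBACK: discarded pending []; in_txn=False
Op 3: BEGIN: in_txn=True, pending={}
Op 4: UPDATE d=7 (pending; pending now {d=7})
Op 5: UPDATE d=1 (pending; pending now {d=1})
Op 6: COMMIT: merged ['d'] into committed; committed now {a=1, c=20, d=1, e=7}
Op 7: BEGIN: in_txn=True, pending={}
Op 8: UPDATE d=1 (pending; pending now {d=1})
Op 9: ROLLBACK: discarded pending ['d']; in_txn=False
Op 10: BEGIN: in_txn=True, pending={}
ROLLBACK at op 9 discards: ['d']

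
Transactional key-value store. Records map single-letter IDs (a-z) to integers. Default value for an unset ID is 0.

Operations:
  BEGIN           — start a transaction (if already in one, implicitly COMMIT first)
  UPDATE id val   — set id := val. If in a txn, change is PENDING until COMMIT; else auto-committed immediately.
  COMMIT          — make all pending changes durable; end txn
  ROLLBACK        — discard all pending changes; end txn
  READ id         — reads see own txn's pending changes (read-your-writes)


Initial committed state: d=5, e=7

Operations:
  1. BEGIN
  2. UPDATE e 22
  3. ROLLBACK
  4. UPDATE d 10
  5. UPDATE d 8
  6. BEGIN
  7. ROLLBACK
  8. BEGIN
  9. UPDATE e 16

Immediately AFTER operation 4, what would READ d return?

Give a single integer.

Initial committed: {d=5, e=7}
Op 1: BEGIN: in_txn=True, pending={}
Op 2: UPDATE e=22 (pending; pending now {e=22})
Op 3: ROLLBACK: discarded pending ['e']; in_txn=False
Op 4: UPDATE d=10 (auto-commit; committed d=10)
After op 4: visible(d) = 10 (pending={}, committed={d=10, e=7})

Answer: 10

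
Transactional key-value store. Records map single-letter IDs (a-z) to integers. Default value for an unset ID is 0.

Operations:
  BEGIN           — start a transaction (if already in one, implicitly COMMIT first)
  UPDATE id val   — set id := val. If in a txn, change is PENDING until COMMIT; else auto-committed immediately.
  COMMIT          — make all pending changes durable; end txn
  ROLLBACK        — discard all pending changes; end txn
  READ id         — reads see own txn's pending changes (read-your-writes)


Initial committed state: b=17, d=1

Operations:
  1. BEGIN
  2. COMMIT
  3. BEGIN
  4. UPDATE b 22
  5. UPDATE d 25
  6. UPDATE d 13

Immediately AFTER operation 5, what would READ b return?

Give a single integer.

Answer: 22

Derivation:
Initial committed: {b=17, d=1}
Op 1: BEGIN: in_txn=True, pending={}
Op 2: COMMIT: merged [] into committed; committed now {b=17, d=1}
Op 3: BEGIN: in_txn=True, pending={}
Op 4: UPDATE b=22 (pending; pending now {b=22})
Op 5: UPDATE d=25 (pending; pending now {b=22, d=25})
After op 5: visible(b) = 22 (pending={b=22, d=25}, committed={b=17, d=1})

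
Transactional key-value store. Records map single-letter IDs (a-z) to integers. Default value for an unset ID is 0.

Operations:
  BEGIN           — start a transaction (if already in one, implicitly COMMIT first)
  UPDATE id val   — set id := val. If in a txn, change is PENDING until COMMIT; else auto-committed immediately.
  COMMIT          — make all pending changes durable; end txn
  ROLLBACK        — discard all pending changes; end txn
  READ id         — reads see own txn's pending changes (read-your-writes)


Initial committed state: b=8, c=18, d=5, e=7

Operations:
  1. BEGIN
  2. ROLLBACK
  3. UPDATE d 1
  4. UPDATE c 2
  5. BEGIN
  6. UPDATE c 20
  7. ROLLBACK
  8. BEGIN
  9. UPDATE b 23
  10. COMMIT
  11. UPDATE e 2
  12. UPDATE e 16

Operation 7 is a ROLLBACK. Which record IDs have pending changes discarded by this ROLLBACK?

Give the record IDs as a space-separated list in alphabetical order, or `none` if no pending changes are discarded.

Answer: c

Derivation:
Initial committed: {b=8, c=18, d=5, e=7}
Op 1: BEGIN: in_txn=True, pending={}
Op 2: ROLLBACK: discarded pending []; in_txn=False
Op 3: UPDATE d=1 (auto-commit; committed d=1)
Op 4: UPDATE c=2 (auto-commit; committed c=2)
Op 5: BEGIN: in_txn=True, pending={}
Op 6: UPDATE c=20 (pending; pending now {c=20})
Op 7: ROLLBACK: discarded pending ['c']; in_txn=False
Op 8: BEGIN: in_txn=True, pending={}
Op 9: UPDATE b=23 (pending; pending now {b=23})
Op 10: COMMIT: merged ['b'] into committed; committed now {b=23, c=2, d=1, e=7}
Op 11: UPDATE e=2 (auto-commit; committed e=2)
Op 12: UPDATE e=16 (auto-commit; committed e=16)
ROLLBACK at op 7 discards: ['c']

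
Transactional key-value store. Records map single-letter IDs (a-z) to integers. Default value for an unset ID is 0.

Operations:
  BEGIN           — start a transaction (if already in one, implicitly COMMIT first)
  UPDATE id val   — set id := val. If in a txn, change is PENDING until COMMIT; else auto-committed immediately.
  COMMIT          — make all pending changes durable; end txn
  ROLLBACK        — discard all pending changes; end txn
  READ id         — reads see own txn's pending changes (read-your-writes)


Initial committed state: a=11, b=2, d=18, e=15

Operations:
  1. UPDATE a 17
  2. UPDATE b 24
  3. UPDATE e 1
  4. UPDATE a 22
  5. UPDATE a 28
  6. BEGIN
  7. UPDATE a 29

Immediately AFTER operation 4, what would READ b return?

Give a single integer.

Initial committed: {a=11, b=2, d=18, e=15}
Op 1: UPDATE a=17 (auto-commit; committed a=17)
Op 2: UPDATE b=24 (auto-commit; committed b=24)
Op 3: UPDATE e=1 (auto-commit; committed e=1)
Op 4: UPDATE a=22 (auto-commit; committed a=22)
After op 4: visible(b) = 24 (pending={}, committed={a=22, b=24, d=18, e=1})

Answer: 24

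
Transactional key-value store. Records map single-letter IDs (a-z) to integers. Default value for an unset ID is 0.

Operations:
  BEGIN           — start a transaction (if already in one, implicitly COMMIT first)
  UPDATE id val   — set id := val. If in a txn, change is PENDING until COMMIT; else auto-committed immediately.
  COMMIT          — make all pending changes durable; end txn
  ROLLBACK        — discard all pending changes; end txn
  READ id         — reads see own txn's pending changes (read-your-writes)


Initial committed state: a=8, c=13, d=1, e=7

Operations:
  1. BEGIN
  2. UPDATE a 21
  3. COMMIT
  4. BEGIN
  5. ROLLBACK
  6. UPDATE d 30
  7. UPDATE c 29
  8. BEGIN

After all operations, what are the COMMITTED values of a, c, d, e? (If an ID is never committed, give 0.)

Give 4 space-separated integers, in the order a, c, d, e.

Initial committed: {a=8, c=13, d=1, e=7}
Op 1: BEGIN: in_txn=True, pending={}
Op 2: UPDATE a=21 (pending; pending now {a=21})
Op 3: COMMIT: merged ['a'] into committed; committed now {a=21, c=13, d=1, e=7}
Op 4: BEGIN: in_txn=True, pending={}
Op 5: ROLLBACK: discarded pending []; in_txn=False
Op 6: UPDATE d=30 (auto-commit; committed d=30)
Op 7: UPDATE c=29 (auto-commit; committed c=29)
Op 8: BEGIN: in_txn=True, pending={}
Final committed: {a=21, c=29, d=30, e=7}

Answer: 21 29 30 7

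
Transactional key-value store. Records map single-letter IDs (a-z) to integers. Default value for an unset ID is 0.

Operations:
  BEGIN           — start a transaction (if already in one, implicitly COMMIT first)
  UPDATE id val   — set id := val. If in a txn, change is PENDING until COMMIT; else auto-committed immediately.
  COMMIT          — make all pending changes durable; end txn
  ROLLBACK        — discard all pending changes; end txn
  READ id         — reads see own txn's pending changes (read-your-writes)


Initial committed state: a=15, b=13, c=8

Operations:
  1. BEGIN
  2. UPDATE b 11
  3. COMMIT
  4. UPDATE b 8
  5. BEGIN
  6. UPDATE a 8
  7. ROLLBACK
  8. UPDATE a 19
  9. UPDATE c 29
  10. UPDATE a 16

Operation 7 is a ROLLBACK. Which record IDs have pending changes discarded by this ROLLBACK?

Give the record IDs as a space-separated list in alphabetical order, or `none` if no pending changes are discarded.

Initial committed: {a=15, b=13, c=8}
Op 1: BEGIN: in_txn=True, pending={}
Op 2: UPDATE b=11 (pending; pending now {b=11})
Op 3: COMMIT: merged ['b'] into committed; committed now {a=15, b=11, c=8}
Op 4: UPDATE b=8 (auto-commit; committed b=8)
Op 5: BEGIN: in_txn=True, pending={}
Op 6: UPDATE a=8 (pending; pending now {a=8})
Op 7: ROLLBACK: discarded pending ['a']; in_txn=False
Op 8: UPDATE a=19 (auto-commit; committed a=19)
Op 9: UPDATE c=29 (auto-commit; committed c=29)
Op 10: UPDATE a=16 (auto-commit; committed a=16)
ROLLBACK at op 7 discards: ['a']

Answer: a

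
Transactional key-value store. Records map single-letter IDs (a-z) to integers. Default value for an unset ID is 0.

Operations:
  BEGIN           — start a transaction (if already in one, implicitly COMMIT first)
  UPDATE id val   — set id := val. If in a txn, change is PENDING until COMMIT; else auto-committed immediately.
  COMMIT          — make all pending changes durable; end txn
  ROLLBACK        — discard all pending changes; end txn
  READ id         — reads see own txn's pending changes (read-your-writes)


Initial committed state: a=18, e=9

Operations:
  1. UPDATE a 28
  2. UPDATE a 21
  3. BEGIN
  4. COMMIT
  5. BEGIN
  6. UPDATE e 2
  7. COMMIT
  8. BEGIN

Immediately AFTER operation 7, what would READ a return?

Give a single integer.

Answer: 21

Derivation:
Initial committed: {a=18, e=9}
Op 1: UPDATE a=28 (auto-commit; committed a=28)
Op 2: UPDATE a=21 (auto-commit; committed a=21)
Op 3: BEGIN: in_txn=True, pending={}
Op 4: COMMIT: merged [] into committed; committed now {a=21, e=9}
Op 5: BEGIN: in_txn=True, pending={}
Op 6: UPDATE e=2 (pending; pending now {e=2})
Op 7: COMMIT: merged ['e'] into committed; committed now {a=21, e=2}
After op 7: visible(a) = 21 (pending={}, committed={a=21, e=2})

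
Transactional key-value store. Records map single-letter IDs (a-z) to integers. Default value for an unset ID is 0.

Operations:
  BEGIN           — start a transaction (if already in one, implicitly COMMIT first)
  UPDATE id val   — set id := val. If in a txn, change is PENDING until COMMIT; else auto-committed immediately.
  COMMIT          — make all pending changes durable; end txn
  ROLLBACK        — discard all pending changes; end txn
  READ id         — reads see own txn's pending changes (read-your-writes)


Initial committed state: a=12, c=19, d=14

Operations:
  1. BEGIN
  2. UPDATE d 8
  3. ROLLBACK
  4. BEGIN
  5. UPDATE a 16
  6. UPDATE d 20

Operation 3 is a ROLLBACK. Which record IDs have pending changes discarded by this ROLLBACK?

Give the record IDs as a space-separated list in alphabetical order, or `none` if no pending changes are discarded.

Initial committed: {a=12, c=19, d=14}
Op 1: BEGIN: in_txn=True, pending={}
Op 2: UPDATE d=8 (pending; pending now {d=8})
Op 3: ROLLBACK: discarded pending ['d']; in_txn=False
Op 4: BEGIN: in_txn=True, pending={}
Op 5: UPDATE a=16 (pending; pending now {a=16})
Op 6: UPDATE d=20 (pending; pending now {a=16, d=20})
ROLLBACK at op 3 discards: ['d']

Answer: d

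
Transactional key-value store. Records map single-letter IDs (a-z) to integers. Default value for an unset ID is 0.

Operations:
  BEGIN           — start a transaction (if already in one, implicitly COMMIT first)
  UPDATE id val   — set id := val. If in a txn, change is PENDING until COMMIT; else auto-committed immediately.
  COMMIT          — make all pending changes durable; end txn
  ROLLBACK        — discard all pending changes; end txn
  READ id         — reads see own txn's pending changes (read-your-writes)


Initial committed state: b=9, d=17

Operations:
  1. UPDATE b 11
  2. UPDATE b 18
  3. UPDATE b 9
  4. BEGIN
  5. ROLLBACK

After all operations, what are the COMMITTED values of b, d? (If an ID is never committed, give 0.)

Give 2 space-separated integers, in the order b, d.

Initial committed: {b=9, d=17}
Op 1: UPDATE b=11 (auto-commit; committed b=11)
Op 2: UPDATE b=18 (auto-commit; committed b=18)
Op 3: UPDATE b=9 (auto-commit; committed b=9)
Op 4: BEGIN: in_txn=True, pending={}
Op 5: ROLLBACK: discarded pending []; in_txn=False
Final committed: {b=9, d=17}

Answer: 9 17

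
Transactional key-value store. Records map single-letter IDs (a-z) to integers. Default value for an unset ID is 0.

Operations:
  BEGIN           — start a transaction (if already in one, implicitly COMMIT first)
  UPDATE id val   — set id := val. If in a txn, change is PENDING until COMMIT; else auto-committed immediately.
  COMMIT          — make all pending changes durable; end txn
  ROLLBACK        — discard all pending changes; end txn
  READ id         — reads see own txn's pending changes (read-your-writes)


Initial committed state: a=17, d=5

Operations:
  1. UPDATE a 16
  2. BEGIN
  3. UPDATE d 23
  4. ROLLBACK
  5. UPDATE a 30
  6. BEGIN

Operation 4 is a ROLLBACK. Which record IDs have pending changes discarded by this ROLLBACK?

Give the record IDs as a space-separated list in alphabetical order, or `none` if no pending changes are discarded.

Answer: d

Derivation:
Initial committed: {a=17, d=5}
Op 1: UPDATE a=16 (auto-commit; committed a=16)
Op 2: BEGIN: in_txn=True, pending={}
Op 3: UPDATE d=23 (pending; pending now {d=23})
Op 4: ROLLBACK: discarded pending ['d']; in_txn=False
Op 5: UPDATE a=30 (auto-commit; committed a=30)
Op 6: BEGIN: in_txn=True, pending={}
ROLLBACK at op 4 discards: ['d']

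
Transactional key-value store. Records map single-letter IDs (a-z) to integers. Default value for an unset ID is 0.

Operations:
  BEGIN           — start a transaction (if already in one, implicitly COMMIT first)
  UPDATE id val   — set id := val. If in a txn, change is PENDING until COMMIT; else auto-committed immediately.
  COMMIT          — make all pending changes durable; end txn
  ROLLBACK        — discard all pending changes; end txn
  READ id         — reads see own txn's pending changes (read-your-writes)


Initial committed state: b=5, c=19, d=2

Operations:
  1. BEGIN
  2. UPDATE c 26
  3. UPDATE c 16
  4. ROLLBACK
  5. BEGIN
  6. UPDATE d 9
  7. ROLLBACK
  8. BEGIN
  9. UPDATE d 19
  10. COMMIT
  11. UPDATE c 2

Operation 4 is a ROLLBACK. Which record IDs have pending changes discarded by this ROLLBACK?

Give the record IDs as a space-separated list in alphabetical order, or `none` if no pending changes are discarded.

Answer: c

Derivation:
Initial committed: {b=5, c=19, d=2}
Op 1: BEGIN: in_txn=True, pending={}
Op 2: UPDATE c=26 (pending; pending now {c=26})
Op 3: UPDATE c=16 (pending; pending now {c=16})
Op 4: ROLLBACK: discarded pending ['c']; in_txn=False
Op 5: BEGIN: in_txn=True, pending={}
Op 6: UPDATE d=9 (pending; pending now {d=9})
Op 7: ROLLBACK: discarded pending ['d']; in_txn=False
Op 8: BEGIN: in_txn=True, pending={}
Op 9: UPDATE d=19 (pending; pending now {d=19})
Op 10: COMMIT: merged ['d'] into committed; committed now {b=5, c=19, d=19}
Op 11: UPDATE c=2 (auto-commit; committed c=2)
ROLLBACK at op 4 discards: ['c']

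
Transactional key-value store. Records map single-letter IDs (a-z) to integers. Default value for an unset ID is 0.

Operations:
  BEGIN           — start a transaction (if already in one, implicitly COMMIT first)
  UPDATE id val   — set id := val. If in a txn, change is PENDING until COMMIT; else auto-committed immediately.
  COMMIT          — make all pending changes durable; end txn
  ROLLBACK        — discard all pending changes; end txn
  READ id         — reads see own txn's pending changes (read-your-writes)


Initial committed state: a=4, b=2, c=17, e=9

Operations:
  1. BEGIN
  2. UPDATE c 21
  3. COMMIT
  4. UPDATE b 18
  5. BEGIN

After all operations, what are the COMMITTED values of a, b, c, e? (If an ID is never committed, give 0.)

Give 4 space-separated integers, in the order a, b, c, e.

Answer: 4 18 21 9

Derivation:
Initial committed: {a=4, b=2, c=17, e=9}
Op 1: BEGIN: in_txn=True, pending={}
Op 2: UPDATE c=21 (pending; pending now {c=21})
Op 3: COMMIT: merged ['c'] into committed; committed now {a=4, b=2, c=21, e=9}
Op 4: UPDATE b=18 (auto-commit; committed b=18)
Op 5: BEGIN: in_txn=True, pending={}
Final committed: {a=4, b=18, c=21, e=9}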